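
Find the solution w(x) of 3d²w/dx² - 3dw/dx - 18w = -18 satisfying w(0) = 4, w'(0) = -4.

Divide through by 3: w'' - w' - 6w = -6.
Characteristic equation r² - r - 6 = 0 factors as (r + 2)(r - 3) = 0, so r = -2, 3.
Hence w_h = C1*exp(-2*x) + C2*exp(3*x).
For the particular solution try w_p = A0. Substituting and matching coefficients of each power of x gives A0 = 1, so w_p = 1.
General solution: w = 1 + C1*exp(-2*x) + C2*exp(3*x).
Apply the initial conditions: w(0) = 1 + C1 + C2 = 4 and w'(0) = -2*C1 + 3*C2 = -4. Solving gives C1 = 13/5, C2 = 2/5.

w = 1 + 2*exp(3*x)/5 + 13*exp(-2*x)/5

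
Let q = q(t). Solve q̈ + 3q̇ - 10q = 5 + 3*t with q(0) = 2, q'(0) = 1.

q = -59/100 - 3*t/10 + 57*exp(2*t)/28 + 97*exp(-5*t)/175

Characteristic equation r² + 3r - 10 = 0 factors as (r + 5)(r - 2) = 0, so r = -5, 2.
Hence q_h = C1*exp(-5*t) + C2*exp(2*t).
For the particular solution try q_p = A0 + A1*t. Substituting and matching coefficients of each power of t gives A0 = -59/100, A1 = -3/10, so q_p = -59/100 - 3*t/10.
General solution: q = -59/100 - 3*t/10 + C1*exp(-5*t) + C2*exp(2*t).
Apply the initial conditions: q(0) = -59/100 + C1 + C2 = 2 and q'(0) = -3/10 - 5*C1 + 2*C2 = 1. Solving gives C1 = 97/175, C2 = 57/28.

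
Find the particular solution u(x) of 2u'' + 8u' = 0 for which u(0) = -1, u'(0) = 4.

Divide through by 2: u'' + 4u' = 0.
Characteristic equation r² + 4r = 0 factors as (r + 4)r = 0, so r = -4, 0.
Hence u_h = C1*exp(-4*x) + C2.
Apply the initial conditions: u(0) = C1 + C2 = -1 and u'(0) = -4*C1 = 4. Solving gives C1 = -1, C2 = 0.

u = -exp(-4*x)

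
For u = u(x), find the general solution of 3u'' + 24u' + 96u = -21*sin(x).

Divide through by 3: u'' + 8u' + 32u = -7*sin(x).
Characteristic equation r² + 8r + 32 = 0 has discriminant (8)² - 4·(32) = -64 < 0, so r = -4 ± 4i.
Hence u_h = C1*cos(4*x)*exp(-4*x) + C2*exp(-4*x)*sin(4*x).
Try u_p = A*cos(x) + B*sin(x). Substituting and equating the coefficients of cos(x) and sin(x) gives A = 56/1025, B = -217/1025, so u_p = -217*sin(x)/1025 + 56*cos(x)/1025.

u = -217*sin(x)/1025 + 56*cos(x)/1025 + C1*cos(4*x)*exp(-4*x) + C2*exp(-4*x)*sin(4*x)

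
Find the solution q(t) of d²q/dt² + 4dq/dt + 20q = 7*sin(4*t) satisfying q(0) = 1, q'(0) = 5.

q = -7*cos(4*t)/17 + 7*sin(4*t)/68 + 24*cos(4*t)*exp(-2*t)/17 + 63*exp(-2*t)*sin(4*t)/34

Characteristic equation r² + 4r + 20 = 0 has discriminant (4)² - 4·(20) = -64 < 0, so r = -2 ± 4i.
Hence q_h = C1*cos(4*t)*exp(-2*t) + C2*exp(-2*t)*sin(4*t).
Try q_p = A*cos(4*t) + B*sin(4*t). Substituting and equating the coefficients of cos(4t) and sin(4t) gives A = -7/17, B = 7/68, so q_p = -7*cos(4*t)/17 + 7*sin(4*t)/68.
General solution: q = -7*cos(4*t)/17 + 7*sin(4*t)/68 + C1*cos(4*t)*exp(-2*t) + C2*exp(-2*t)*sin(4*t).
Apply the initial conditions: q(0) = -7/17 + C1 = 1 and q'(0) = 7/17 - 2*C1 + 4*C2 = 5. Solving gives C1 = 24/17, C2 = 63/34.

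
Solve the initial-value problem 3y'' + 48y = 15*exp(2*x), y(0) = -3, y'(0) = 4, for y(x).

y = -13*cos(4*x)/4 + exp(2*x)/4 + 7*sin(4*x)/8

Divide through by 3: y'' + 16y = 5*exp(2*x).
Characteristic equation r² + 16 = 0 has discriminant (0)² - 4·(16) = -64 < 0, so r = ± 4i.
Hence y_h = C1*cos(4*x) + C2*sin(4*x).
Try y_p = A*exp(2*x). Substituting into the equation and dividing by exp(2*x) gives A = 1/4, so y_p = exp(2*x)/4.
General solution: y = exp(2*x)/4 + C1*cos(4*x) + C2*sin(4*x).
Apply the initial conditions: y(0) = 1/4 + C1 = -3 and y'(0) = 1/2 + 4*C2 = 4. Solving gives C1 = -13/4, C2 = 7/8.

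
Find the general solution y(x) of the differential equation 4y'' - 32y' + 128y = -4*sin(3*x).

Divide through by 4: y'' - 8y' + 32y = -sin(3*x).
Characteristic equation r² - 8r + 32 = 0 has discriminant (-8)² - 4·(32) = -64 < 0, so r = 4 ± 4i.
Hence y_h = C1*cos(4*x)*exp(4*x) + C2*exp(4*x)*sin(4*x).
Try y_p = A*cos(3*x) + B*sin(3*x). Substituting and equating the coefficients of cos(3x) and sin(3x) gives A = -24/1105, B = -23/1105, so y_p = -24*cos(3*x)/1105 - 23*sin(3*x)/1105.

y = -24*cos(3*x)/1105 - 23*sin(3*x)/1105 + C1*cos(4*x)*exp(4*x) + C2*exp(4*x)*sin(4*x)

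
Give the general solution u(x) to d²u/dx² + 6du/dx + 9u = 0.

Characteristic equation r² + 6r + 9 = 0 has discriminant (6)² - 4·(9) = 0, so r = -3 is a repeated root.
Hence u_h = (C1 + C2*x)*exp(-3*x).

u = C1*exp(-3*x) + C2*x*exp(-3*x)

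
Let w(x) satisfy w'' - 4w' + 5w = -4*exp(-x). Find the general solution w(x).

Characteristic equation r² - 4r + 5 = 0 has discriminant (-4)² - 4·(5) = -4 < 0, so r = 2 ± i.
Hence w_h = C1*cos(x)*exp(2*x) + C2*exp(2*x)*sin(x).
Try w_p = A*exp(-x). Substituting into the equation and dividing by exp(-x) gives A = -2/5, so w_p = -2*exp(-x)/5.

w = -2*exp(-x)/5 + C1*cos(x)*exp(2*x) + C2*exp(2*x)*sin(x)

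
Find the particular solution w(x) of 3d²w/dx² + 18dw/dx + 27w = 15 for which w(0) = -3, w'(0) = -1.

w = 5/9 - 32*exp(-3*x)/9 - 35*x*exp(-3*x)/3

Divide through by 3: w'' + 6w' + 9w = 5.
Characteristic equation r² + 6r + 9 = 0 has discriminant (6)² - 4·(9) = 0, so r = -3 is a repeated root.
Hence w_h = (C1 + C2*x)*exp(-3*x).
For the particular solution try w_p = A0. Substituting and matching coefficients of each power of x gives A0 = 5/9, so w_p = 5/9.
General solution: w = 5/9 + C1*exp(-3*x) + C2*x*exp(-3*x).
Apply the initial conditions: w(0) = 5/9 + C1 = -3 and w'(0) = C2 - 3*C1 = -1. Solving gives C1 = -32/9, C2 = -35/3.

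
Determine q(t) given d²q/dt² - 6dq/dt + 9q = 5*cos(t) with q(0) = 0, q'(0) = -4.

Characteristic equation r² - 6r + 9 = 0 has discriminant (-6)² - 4·(9) = 0, so r = 3 is a repeated root.
Hence q_h = (C1 + C2*t)*exp(3*t).
Try q_p = A*cos(t) + B*sin(t). Substituting and equating the coefficients of cos(t) and sin(t) gives A = 2/5, B = -3/10, so q_p = -3*sin(t)/10 + 2*cos(t)/5.
General solution: q = -3*sin(t)/10 + 2*cos(t)/5 + C1*exp(3*t) + C2*t*exp(3*t).
Apply the initial conditions: q(0) = 2/5 + C1 = 0 and q'(0) = -3/10 + C2 + 3*C1 = -4. Solving gives C1 = -2/5, C2 = -5/2.

q = -3*sin(t)/10 - 2*exp(3*t)/5 + 2*cos(t)/5 - 5*t*exp(3*t)/2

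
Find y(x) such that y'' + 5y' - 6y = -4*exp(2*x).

Characteristic equation r² + 5r - 6 = 0 factors as (r + 6)(r - 1) = 0, so r = -6, 1.
Hence y_h = C1*exp(-6*x) + C2*exp(x).
Try y_p = A*exp(2*x). Substituting into the equation and dividing by exp(2*x) gives A = -1/2, so y_p = -exp(2*x)/2.

y = -exp(2*x)/2 + C1*exp(-6*x) + C2*exp(x)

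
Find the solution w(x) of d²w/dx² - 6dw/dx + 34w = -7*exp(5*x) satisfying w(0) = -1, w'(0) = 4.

Characteristic equation r² - 6r + 34 = 0 has discriminant (-6)² - 4·(34) = -100 < 0, so r = 3 ± 5i.
Hence w_h = C1*cos(5*x)*exp(3*x) + C2*exp(3*x)*sin(5*x).
Try w_p = A*exp(5*x). Substituting into the equation and dividing by exp(5*x) gives A = -7/29, so w_p = -7*exp(5*x)/29.
General solution: w = -7*exp(5*x)/29 + C1*cos(5*x)*exp(3*x) + C2*exp(3*x)*sin(5*x).
Apply the initial conditions: w(0) = -7/29 + C1 = -1 and w'(0) = -35/29 + 3*C1 + 5*C2 = 4. Solving gives C1 = -22/29, C2 = 217/145.

w = -7*exp(5*x)/29 - 22*cos(5*x)*exp(3*x)/29 + 217*exp(3*x)*sin(5*x)/145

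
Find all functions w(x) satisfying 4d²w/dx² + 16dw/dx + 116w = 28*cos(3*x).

Divide through by 4: w'' + 4w' + 29w = 7*cos(3*x).
Characteristic equation r² + 4r + 29 = 0 has discriminant (4)² - 4·(29) = -100 < 0, so r = -2 ± 5i.
Hence w_h = C1*cos(5*x)*exp(-2*x) + C2*exp(-2*x)*sin(5*x).
Try w_p = A*cos(3*x) + B*sin(3*x). Substituting and equating the coefficients of cos(3x) and sin(3x) gives A = 35/136, B = 21/136, so w_p = 21*sin(3*x)/136 + 35*cos(3*x)/136.

w = 21*sin(3*x)/136 + 35*cos(3*x)/136 + C1*cos(5*x)*exp(-2*x) + C2*exp(-2*x)*sin(5*x)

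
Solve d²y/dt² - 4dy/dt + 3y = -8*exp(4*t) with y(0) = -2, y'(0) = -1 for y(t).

Characteristic equation r² - 4r + 3 = 0 factors as (r - 3)(r - 1) = 0, so r = 3, 1.
Hence y_h = C1*exp(3*t) + C2*exp(t).
Try y_p = A*exp(4*t). Substituting into the equation and dividing by exp(4*t) gives A = -8/3, so y_p = -8*exp(4*t)/3.
General solution: y = -8*exp(4*t)/3 + C1*exp(3*t) + C2*exp(t).
Apply the initial conditions: y(0) = -8/3 + C1 + C2 = -2 and y'(0) = -32/3 + C2 + 3*C1 = -1. Solving gives C1 = 9/2, C2 = -23/6.

y = -23*exp(t)/6 - 8*exp(4*t)/3 + 9*exp(3*t)/2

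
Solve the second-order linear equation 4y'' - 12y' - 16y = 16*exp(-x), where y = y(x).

y = C1*exp(-x) + C2*exp(4*x) - 4*x*exp(-x)/5

Divide through by 4: y'' - 3y' - 4y = 4*exp(-x).
Characteristic equation r² - 3r - 4 = 0 factors as (r + 1)(r - 4) = 0, so r = -1, 4.
Hence y_h = C1*exp(-x) + C2*exp(4*x).
Since exp(-x) solves the homogeneous equation (r = -1 is a root of multiplicity 1), multiply the trial by x. Try y_p = A*x*exp(-x). Substituting into the equation and dividing by exp(-x) gives A = -4/5, so y_p = -4*x*exp(-x)/5.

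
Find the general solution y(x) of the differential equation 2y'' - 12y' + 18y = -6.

y = -1/3 + C1*exp(3*x) + C2*x*exp(3*x)

Divide through by 2: y'' - 6y' + 9y = -3.
Characteristic equation r² - 6r + 9 = 0 has discriminant (-6)² - 4·(9) = 0, so r = 3 is a repeated root.
Hence y_h = (C1 + C2*x)*exp(3*x).
For the particular solution try y_p = A0. Substituting and matching coefficients of each power of x gives A0 = -1/3, so y_p = -1/3.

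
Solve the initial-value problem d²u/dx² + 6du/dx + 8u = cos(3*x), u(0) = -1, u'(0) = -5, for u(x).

u = -119*exp(-2*x)/26 - cos(3*x)/325 + 18*sin(3*x)/325 + 179*exp(-4*x)/50

Characteristic equation r² + 6r + 8 = 0 factors as (r + 4)(r + 2) = 0, so r = -4, -2.
Hence u_h = C1*exp(-4*x) + C2*exp(-2*x).
Try u_p = A*cos(3*x) + B*sin(3*x). Substituting and equating the coefficients of cos(3x) and sin(3x) gives A = -1/325, B = 18/325, so u_p = -cos(3*x)/325 + 18*sin(3*x)/325.
General solution: u = -cos(3*x)/325 + 18*sin(3*x)/325 + C1*exp(-4*x) + C2*exp(-2*x).
Apply the initial conditions: u(0) = -1/325 + C1 + C2 = -1 and u'(0) = 54/325 - 4*C1 - 2*C2 = -5. Solving gives C1 = 179/50, C2 = -119/26.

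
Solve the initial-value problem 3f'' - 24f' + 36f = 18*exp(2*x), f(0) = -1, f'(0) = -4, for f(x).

Divide through by 3: f'' - 8f' + 12f = 6*exp(2*x).
Characteristic equation r² - 8r + 12 = 0 factors as (r - 6)(r - 2) = 0, so r = 6, 2.
Hence f_h = C1*exp(6*x) + C2*exp(2*x).
Since exp(2*x) solves the homogeneous equation (r = 2 is a root of multiplicity 1), multiply the trial by x. Try f_p = A*x*exp(2*x). Substituting into the equation and dividing by exp(2*x) gives A = -3/2, so f_p = -3*x*exp(2*x)/2.
General solution: f = C1*exp(6*x) + C2*exp(2*x) - 3*x*exp(2*x)/2.
Apply the initial conditions: f(0) = C1 + C2 = -1 and f'(0) = -3/2 + 2*C2 + 6*C1 = -4. Solving gives C1 = -1/8, C2 = -7/8.

f = -7*exp(2*x)/8 - exp(6*x)/8 - 3*x*exp(2*x)/2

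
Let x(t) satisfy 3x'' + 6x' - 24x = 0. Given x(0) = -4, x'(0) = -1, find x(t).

x = -17*exp(2*t)/6 - 7*exp(-4*t)/6

Divide through by 3: x'' + 2x' - 8x = 0.
Characteristic equation r² + 2r - 8 = 0 factors as (r - 2)(r + 4) = 0, so r = 2, -4.
Hence x_h = C1*exp(2*t) + C2*exp(-4*t).
Apply the initial conditions: x(0) = C1 + C2 = -4 and x'(0) = -4*C2 + 2*C1 = -1. Solving gives C1 = -17/6, C2 = -7/6.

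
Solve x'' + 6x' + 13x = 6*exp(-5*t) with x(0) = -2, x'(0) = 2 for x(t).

Characteristic equation r² + 6r + 13 = 0 has discriminant (6)² - 4·(13) = -16 < 0, so r = -3 ± 2i.
Hence x_h = C1*cos(2*t)*exp(-3*t) + C2*exp(-3*t)*sin(2*t).
Try x_p = A*exp(-5*t). Substituting into the equation and dividing by exp(-5*t) gives A = 3/4, so x_p = 3*exp(-5*t)/4.
General solution: x = 3*exp(-5*t)/4 + C1*cos(2*t)*exp(-3*t) + C2*exp(-3*t)*sin(2*t).
Apply the initial conditions: x(0) = 3/4 + C1 = -2 and x'(0) = -15/4 - 3*C1 + 2*C2 = 2. Solving gives C1 = -11/4, C2 = -5/4.

x = 3*exp(-5*t)/4 - 11*cos(2*t)*exp(-3*t)/4 - 5*exp(-3*t)*sin(2*t)/4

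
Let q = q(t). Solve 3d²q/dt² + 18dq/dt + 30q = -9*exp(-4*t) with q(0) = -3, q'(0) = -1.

q = -3*exp(-4*t)/2 - 23*exp(-3*t)*sin(t)/2 - 3*cos(t)*exp(-3*t)/2

Divide through by 3: q'' + 6q' + 10q = -3*exp(-4*t).
Characteristic equation r² + 6r + 10 = 0 has discriminant (6)² - 4·(10) = -4 < 0, so r = -3 ± i.
Hence q_h = C1*cos(t)*exp(-3*t) + C2*exp(-3*t)*sin(t).
Try q_p = A*exp(-4*t). Substituting into the equation and dividing by exp(-4*t) gives A = -3/2, so q_p = -3*exp(-4*t)/2.
General solution: q = -3*exp(-4*t)/2 + C1*cos(t)*exp(-3*t) + C2*exp(-3*t)*sin(t).
Apply the initial conditions: q(0) = -3/2 + C1 = -3 and q'(0) = 6 + C2 - 3*C1 = -1. Solving gives C1 = -3/2, C2 = -23/2.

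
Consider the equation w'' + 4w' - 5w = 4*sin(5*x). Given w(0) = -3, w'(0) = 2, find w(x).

Characteristic equation r² + 4r - 5 = 0 factors as (r + 5)(r - 1) = 0, so r = -5, 1.
Hence w_h = C1*exp(-5*x) + C2*exp(x).
Try w_p = A*cos(5*x) + B*sin(5*x). Substituting and equating the coefficients of cos(5x) and sin(5x) gives A = -4/65, B = -6/65, so w_p = -6*sin(5*x)/65 - 4*cos(5*x)/65.
General solution: w = -6*sin(5*x)/65 - 4*cos(5*x)/65 + C1*exp(-5*x) + C2*exp(x).
Apply the initial conditions: w(0) = -4/65 + C1 + C2 = -3 and w'(0) = -6/13 + C2 - 5*C1 = 2. Solving gives C1 = -9/10, C2 = -53/26.

w = -53*exp(x)/26 - 9*exp(-5*x)/10 - 6*sin(5*x)/65 - 4*cos(5*x)/65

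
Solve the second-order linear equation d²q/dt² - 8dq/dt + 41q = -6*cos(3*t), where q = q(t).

q = -3*cos(3*t)/25 + 9*sin(3*t)/100 + C1*cos(5*t)*exp(4*t) + C2*exp(4*t)*sin(5*t)

Characteristic equation r² - 8r + 41 = 0 has discriminant (-8)² - 4·(41) = -100 < 0, so r = 4 ± 5i.
Hence q_h = C1*cos(5*t)*exp(4*t) + C2*exp(4*t)*sin(5*t).
Try q_p = A*cos(3*t) + B*sin(3*t). Substituting and equating the coefficients of cos(3t) and sin(3t) gives A = -3/25, B = 9/100, so q_p = -3*cos(3*t)/25 + 9*sin(3*t)/100.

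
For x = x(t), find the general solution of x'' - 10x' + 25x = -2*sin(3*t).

Characteristic equation r² - 10r + 25 = 0 has discriminant (-10)² - 4·(25) = 0, so r = 5 is a repeated root.
Hence x_h = (C1 + C2*t)*exp(5*t).
Try x_p = A*cos(3*t) + B*sin(3*t). Substituting and equating the coefficients of cos(3t) and sin(3t) gives A = -15/289, B = -8/289, so x_p = -15*cos(3*t)/289 - 8*sin(3*t)/289.

x = -15*cos(3*t)/289 - 8*sin(3*t)/289 + C1*exp(5*t) + C2*t*exp(5*t)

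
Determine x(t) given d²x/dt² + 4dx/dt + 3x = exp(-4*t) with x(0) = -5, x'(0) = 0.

x = 2*exp(-3*t) - 22*exp(-t)/3 + exp(-4*t)/3

Characteristic equation r² + 4r + 3 = 0 factors as (r + 3)(r + 1) = 0, so r = -3, -1.
Hence x_h = C1*exp(-3*t) + C2*exp(-t).
Try x_p = A*exp(-4*t). Substituting into the equation and dividing by exp(-4*t) gives A = 1/3, so x_p = exp(-4*t)/3.
General solution: x = exp(-4*t)/3 + C1*exp(-3*t) + C2*exp(-t).
Apply the initial conditions: x(0) = 1/3 + C1 + C2 = -5 and x'(0) = -4/3 - C2 - 3*C1 = 0. Solving gives C1 = 2, C2 = -22/3.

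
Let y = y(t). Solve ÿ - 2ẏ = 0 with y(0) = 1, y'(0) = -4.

y = 3 - 2*exp(2*t)

Characteristic equation r² - 2r = 0 factors as (r - 2)r = 0, so r = 2, 0.
Hence y_h = C1*exp(2*t) + C2.
Apply the initial conditions: y(0) = C1 + C2 = 1 and y'(0) = 2*C1 = -4. Solving gives C1 = -2, C2 = 3.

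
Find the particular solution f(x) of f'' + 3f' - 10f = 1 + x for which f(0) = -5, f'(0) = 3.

Characteristic equation r² + 3r - 10 = 0 factors as (r - 2)(r + 5) = 0, so r = 2, -5.
Hence f_h = C1*exp(2*x) + C2*exp(-5*x).
For the particular solution try f_p = A0 + A1*x. Substituting and matching coefficients of each power of x gives A0 = -13/100, A1 = -1/10, so f_p = -13/100 - x/10.
General solution: f = -13/100 - x/10 + C1*exp(2*x) + C2*exp(-5*x).
Apply the initial conditions: f(0) = -13/100 + C1 + C2 = -5 and f'(0) = -1/10 - 5*C2 + 2*C1 = 3. Solving gives C1 = -85/28, C2 = -321/175.

f = -13/100 - 321*exp(-5*x)/175 - 85*exp(2*x)/28 - x/10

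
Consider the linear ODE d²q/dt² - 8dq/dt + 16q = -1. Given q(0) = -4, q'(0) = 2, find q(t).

q = -1/16 - 63*exp(4*t)/16 + 71*t*exp(4*t)/4

Characteristic equation r² - 8r + 16 = 0 has discriminant (-8)² - 4·(16) = 0, so r = 4 is a repeated root.
Hence q_h = (C1 + C2*t)*exp(4*t).
For the particular solution try q_p = A0. Substituting and matching coefficients of each power of t gives A0 = -1/16, so q_p = -1/16.
General solution: q = -1/16 + C1*exp(4*t) + C2*t*exp(4*t).
Apply the initial conditions: q(0) = -1/16 + C1 = -4 and q'(0) = C2 + 4*C1 = 2. Solving gives C1 = -63/16, C2 = 71/4.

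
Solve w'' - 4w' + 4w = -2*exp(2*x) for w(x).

w = C1*exp(2*x) - x**2*exp(2*x) + C2*x*exp(2*x)

Characteristic equation r² - 4r + 4 = 0 has discriminant (-4)² - 4·(4) = 0, so r = 2 is a repeated root.
Hence w_h = (C1 + C2*x)*exp(2*x).
Since exp(2*x) solves the homogeneous equation (r = 2 is a root of multiplicity 2), multiply the trial by x^2. Try w_p = A*x^2*exp(2*x). Substituting into the equation and dividing by exp(2*x) gives A = -1, so w_p = -x^2*exp(2*x).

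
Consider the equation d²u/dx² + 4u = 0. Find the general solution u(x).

Characteristic equation r² + 4 = 0 has discriminant (0)² - 4·(4) = -16 < 0, so r = ± 2i.
Hence u_h = C1*cos(2*x) + C2*sin(2*x).

u = C1*cos(2*x) + C2*sin(2*x)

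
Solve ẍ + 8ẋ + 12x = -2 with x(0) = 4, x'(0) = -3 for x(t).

x = -1/6 - 4*exp(-6*t)/3 + 11*exp(-2*t)/2

Characteristic equation r² + 8r + 12 = 0 factors as (r + 2)(r + 6) = 0, so r = -2, -6.
Hence x_h = C1*exp(-2*t) + C2*exp(-6*t).
For the particular solution try x_p = A0. Substituting and matching coefficients of each power of t gives A0 = -1/6, so x_p = -1/6.
General solution: x = -1/6 + C1*exp(-2*t) + C2*exp(-6*t).
Apply the initial conditions: x(0) = -1/6 + C1 + C2 = 4 and x'(0) = -6*C2 - 2*C1 = -3. Solving gives C1 = 11/2, C2 = -4/3.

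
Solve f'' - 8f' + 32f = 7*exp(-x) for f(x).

Characteristic equation r² - 8r + 32 = 0 has discriminant (-8)² - 4·(32) = -64 < 0, so r = 4 ± 4i.
Hence f_h = C1*cos(4*x)*exp(4*x) + C2*exp(4*x)*sin(4*x).
Try f_p = A*exp(-x). Substituting into the equation and dividing by exp(-x) gives A = 7/41, so f_p = 7*exp(-x)/41.

f = 7*exp(-x)/41 + C1*cos(4*x)*exp(4*x) + C2*exp(4*x)*sin(4*x)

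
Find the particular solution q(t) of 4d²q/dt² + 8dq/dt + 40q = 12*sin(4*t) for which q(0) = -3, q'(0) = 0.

Divide through by 4: q'' + 2q' + 10q = 3*sin(4*t).
Characteristic equation r² + 2r + 10 = 0 has discriminant (2)² - 4·(10) = -36 < 0, so r = -1 ± 3i.
Hence q_h = C1*cos(3*t)*exp(-t) + C2*exp(-t)*sin(3*t).
Try q_p = A*cos(4*t) + B*sin(4*t). Substituting and equating the coefficients of cos(4t) and sin(4t) gives A = -6/25, B = -9/50, so q_p = -9*sin(4*t)/50 - 6*cos(4*t)/25.
General solution: q = -9*sin(4*t)/50 - 6*cos(4*t)/25 + C1*cos(3*t)*exp(-t) + C2*exp(-t)*sin(3*t).
Apply the initial conditions: q(0) = -6/25 + C1 = -3 and q'(0) = -18/25 - C1 + 3*C2 = 0. Solving gives C1 = -69/25, C2 = -17/25.

q = -9*sin(4*t)/50 - 6*cos(4*t)/25 - 69*cos(3*t)*exp(-t)/25 - 17*exp(-t)*sin(3*t)/25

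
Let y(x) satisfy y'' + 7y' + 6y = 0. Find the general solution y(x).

Characteristic equation r² + 7r + 6 = 0 factors as (r + 6)(r + 1) = 0, so r = -6, -1.
Hence y_h = C1*exp(-6*x) + C2*exp(-x).

y = C1*exp(-6*x) + C2*exp(-x)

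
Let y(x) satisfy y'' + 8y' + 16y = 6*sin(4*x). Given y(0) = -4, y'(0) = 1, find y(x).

y = -61*exp(-4*x)/16 - 3*cos(4*x)/16 - 57*x*exp(-4*x)/4

Characteristic equation r² + 8r + 16 = 0 has discriminant (8)² - 4·(16) = 0, so r = -4 is a repeated root.
Hence y_h = (C1 + C2*x)*exp(-4*x).
Try y_p = A*cos(4*x) + B*sin(4*x). Substituting and equating the coefficients of cos(4x) and sin(4x) gives A = -3/16, B = 0, so y_p = -3*cos(4*x)/16.
General solution: y = -3*cos(4*x)/16 + C1*exp(-4*x) + C2*x*exp(-4*x).
Apply the initial conditions: y(0) = -3/16 + C1 = -4 and y'(0) = C2 - 4*C1 = 1. Solving gives C1 = -61/16, C2 = -57/4.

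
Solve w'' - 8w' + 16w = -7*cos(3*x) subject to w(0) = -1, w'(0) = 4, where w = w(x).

w = -576*exp(4*x)/625 - 49*cos(3*x)/625 + 168*sin(3*x)/625 + 172*x*exp(4*x)/25

Characteristic equation r² - 8r + 16 = 0 has discriminant (-8)² - 4·(16) = 0, so r = 4 is a repeated root.
Hence w_h = (C1 + C2*x)*exp(4*x).
Try w_p = A*cos(3*x) + B*sin(3*x). Substituting and equating the coefficients of cos(3x) and sin(3x) gives A = -49/625, B = 168/625, so w_p = -49*cos(3*x)/625 + 168*sin(3*x)/625.
General solution: w = -49*cos(3*x)/625 + 168*sin(3*x)/625 + C1*exp(4*x) + C2*x*exp(4*x).
Apply the initial conditions: w(0) = -49/625 + C1 = -1 and w'(0) = 504/625 + C2 + 4*C1 = 4. Solving gives C1 = -576/625, C2 = 172/25.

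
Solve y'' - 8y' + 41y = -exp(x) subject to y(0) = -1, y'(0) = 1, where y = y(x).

Characteristic equation r² - 8r + 41 = 0 has discriminant (-8)² - 4·(41) = -100 < 0, so r = 4 ± 5i.
Hence y_h = C1*cos(5*x)*exp(4*x) + C2*exp(4*x)*sin(5*x).
Try y_p = A*exp(x). Substituting into the equation and dividing by exp(x) gives A = -1/34, so y_p = -exp(x)/34.
General solution: y = -exp(x)/34 + C1*cos(5*x)*exp(4*x) + C2*exp(4*x)*sin(5*x).
Apply the initial conditions: y(0) = -1/34 + C1 = -1 and y'(0) = -1/34 + 4*C1 + 5*C2 = 1. Solving gives C1 = -33/34, C2 = 167/170.

y = -exp(x)/34 - 33*cos(5*x)*exp(4*x)/34 + 167*exp(4*x)*sin(5*x)/170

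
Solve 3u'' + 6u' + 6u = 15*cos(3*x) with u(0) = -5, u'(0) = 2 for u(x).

u = -7*cos(3*x)/17 + 6*sin(3*x)/17 - 78*cos(x)*exp(-x)/17 - 62*exp(-x)*sin(x)/17

Divide through by 3: u'' + 2u' + 2u = 5*cos(3*x).
Characteristic equation r² + 2r + 2 = 0 has discriminant (2)² - 4·(2) = -4 < 0, so r = -1 ± i.
Hence u_h = C1*cos(x)*exp(-x) + C2*exp(-x)*sin(x).
Try u_p = A*cos(3*x) + B*sin(3*x). Substituting and equating the coefficients of cos(3x) and sin(3x) gives A = -7/17, B = 6/17, so u_p = -7*cos(3*x)/17 + 6*sin(3*x)/17.
General solution: u = -7*cos(3*x)/17 + 6*sin(3*x)/17 + C1*cos(x)*exp(-x) + C2*exp(-x)*sin(x).
Apply the initial conditions: u(0) = -7/17 + C1 = -5 and u'(0) = 18/17 + C2 - C1 = 2. Solving gives C1 = -78/17, C2 = -62/17.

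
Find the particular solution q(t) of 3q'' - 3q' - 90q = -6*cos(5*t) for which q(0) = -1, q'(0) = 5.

q = -56*exp(-5*t)/55 - 12*exp(6*t)/671 + sin(5*t)/305 + 11*cos(5*t)/305

Divide through by 3: q'' - q' - 30q = -2*cos(5*t).
Characteristic equation r² - r - 30 = 0 factors as (r - 6)(r + 5) = 0, so r = 6, -5.
Hence q_h = C1*exp(6*t) + C2*exp(-5*t).
Try q_p = A*cos(5*t) + B*sin(5*t). Substituting and equating the coefficients of cos(5t) and sin(5t) gives A = 11/305, B = 1/305, so q_p = sin(5*t)/305 + 11*cos(5*t)/305.
General solution: q = sin(5*t)/305 + 11*cos(5*t)/305 + C1*exp(6*t) + C2*exp(-5*t).
Apply the initial conditions: q(0) = 11/305 + C1 + C2 = -1 and q'(0) = 1/61 - 5*C2 + 6*C1 = 5. Solving gives C1 = -12/671, C2 = -56/55.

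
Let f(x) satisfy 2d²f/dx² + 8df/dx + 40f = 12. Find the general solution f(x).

Divide through by 2: f'' + 4f' + 20f = 6.
Characteristic equation r² + 4r + 20 = 0 has discriminant (4)² - 4·(20) = -64 < 0, so r = -2 ± 4i.
Hence f_h = C1*cos(4*x)*exp(-2*x) + C2*exp(-2*x)*sin(4*x).
For the particular solution try f_p = A0. Substituting and matching coefficients of each power of x gives A0 = 3/10, so f_p = 3/10.

f = 3/10 + C1*cos(4*x)*exp(-2*x) + C2*exp(-2*x)*sin(4*x)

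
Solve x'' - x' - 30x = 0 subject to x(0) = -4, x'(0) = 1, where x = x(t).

x = -25*exp(-5*t)/11 - 19*exp(6*t)/11

Characteristic equation r² - r - 30 = 0 factors as (r - 6)(r + 5) = 0, so r = 6, -5.
Hence x_h = C1*exp(6*t) + C2*exp(-5*t).
Apply the initial conditions: x(0) = C1 + C2 = -4 and x'(0) = -5*C2 + 6*C1 = 1. Solving gives C1 = -19/11, C2 = -25/11.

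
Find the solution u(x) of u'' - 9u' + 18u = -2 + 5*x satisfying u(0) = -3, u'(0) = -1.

Characteristic equation r² - 9r + 18 = 0 factors as (r - 6)(r - 3) = 0, so r = 6, 3.
Hence u_h = C1*exp(6*x) + C2*exp(3*x).
For the particular solution try u_p = A0 + A1*x. Substituting and matching coefficients of each power of x gives A0 = 1/36, A1 = 5/18, so u_p = 1/36 + 5*x/18.
General solution: u = 1/36 + 5*x/18 + C1*exp(6*x) + C2*exp(3*x).
Apply the initial conditions: u(0) = 1/36 + C1 + C2 = -3 and u'(0) = 5/18 + 3*C2 + 6*C1 = -1. Solving gives C1 = 281/108, C2 = -152/27.

u = 1/36 - 152*exp(3*x)/27 + 5*x/18 + 281*exp(6*x)/108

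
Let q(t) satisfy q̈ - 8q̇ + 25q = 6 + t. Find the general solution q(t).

Characteristic equation r² - 8r + 25 = 0 has discriminant (-8)² - 4·(25) = -36 < 0, so r = 4 ± 3i.
Hence q_h = C1*cos(3*t)*exp(4*t) + C2*exp(4*t)*sin(3*t).
For the particular solution try q_p = A0 + A1*t. Substituting and matching coefficients of each power of t gives A0 = 158/625, A1 = 1/25, so q_p = 158/625 + t/25.

q = 158/625 + t/25 + C1*cos(3*t)*exp(4*t) + C2*exp(4*t)*sin(3*t)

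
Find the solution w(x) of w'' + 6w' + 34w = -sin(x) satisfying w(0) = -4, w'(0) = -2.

Characteristic equation r² + 6r + 34 = 0 has discriminant (6)² - 4·(34) = -100 < 0, so r = -3 ± 5i.
Hence w_h = C1*cos(5*x)*exp(-3*x) + C2*exp(-3*x)*sin(5*x).
Try w_p = A*cos(x) + B*sin(x). Substituting and equating the coefficients of cos(x) and sin(x) gives A = 2/375, B = -11/375, so w_p = -11*sin(x)/375 + 2*cos(x)/375.
General solution: w = -11*sin(x)/375 + 2*cos(x)/375 + C1*cos(5*x)*exp(-3*x) + C2*exp(-3*x)*sin(5*x).
Apply the initial conditions: w(0) = 2/375 + C1 = -4 and w'(0) = -11/375 - 3*C1 + 5*C2 = -2. Solving gives C1 = -1502/375, C2 = -1049/375.

w = -11*sin(x)/375 + 2*cos(x)/375 - 1502*cos(5*x)*exp(-3*x)/375 - 1049*exp(-3*x)*sin(5*x)/375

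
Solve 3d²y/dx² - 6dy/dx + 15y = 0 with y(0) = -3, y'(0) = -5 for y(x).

y = -exp(x)*sin(2*x) - 3*cos(2*x)*exp(x)

Divide through by 3: y'' - 2y' + 5y = 0.
Characteristic equation r² - 2r + 5 = 0 has discriminant (-2)² - 4·(5) = -16 < 0, so r = 1 ± 2i.
Hence y_h = C1*cos(2*x)*exp(x) + C2*exp(x)*sin(2*x).
Apply the initial conditions: y(0) = C1 = -3 and y'(0) = C1 + 2*C2 = -5. Solving gives C1 = -3, C2 = -1.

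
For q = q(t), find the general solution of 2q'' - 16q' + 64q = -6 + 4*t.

Divide through by 2: q'' - 8q' + 32q = -3 + 2*t.
Characteristic equation r² - 8r + 32 = 0 has discriminant (-8)² - 4·(32) = -64 < 0, so r = 4 ± 4i.
Hence q_h = C1*cos(4*t)*exp(4*t) + C2*exp(4*t)*sin(4*t).
For the particular solution try q_p = A0 + A1*t. Substituting and matching coefficients of each power of t gives A0 = -5/64, A1 = 1/16, so q_p = -5/64 + t/16.

q = -5/64 + t/16 + C1*cos(4*t)*exp(4*t) + C2*exp(4*t)*sin(4*t)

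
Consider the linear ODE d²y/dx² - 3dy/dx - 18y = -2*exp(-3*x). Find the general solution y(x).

y = C1*exp(6*x) + C2*exp(-3*x) + 2*x*exp(-3*x)/9

Characteristic equation r² - 3r - 18 = 0 factors as (r - 6)(r + 3) = 0, so r = 6, -3.
Hence y_h = C1*exp(6*x) + C2*exp(-3*x).
Since exp(-3*x) solves the homogeneous equation (r = -3 is a root of multiplicity 1), multiply the trial by x. Try y_p = A*x*exp(-3*x). Substituting into the equation and dividing by exp(-3*x) gives A = 2/9, so y_p = 2*x*exp(-3*x)/9.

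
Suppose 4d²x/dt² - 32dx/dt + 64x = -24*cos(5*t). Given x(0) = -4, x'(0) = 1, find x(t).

x = -6778*exp(4*t)/1681 + 54*cos(5*t)/1681 + 240*sin(5*t)/1681 + 673*t*exp(4*t)/41

Divide through by 4: x'' - 8x' + 16x = -6*cos(5*t).
Characteristic equation r² - 8r + 16 = 0 has discriminant (-8)² - 4·(16) = 0, so r = 4 is a repeated root.
Hence x_h = (C1 + C2*t)*exp(4*t).
Try x_p = A*cos(5*t) + B*sin(5*t). Substituting and equating the coefficients of cos(5t) and sin(5t) gives A = 54/1681, B = 240/1681, so x_p = 54*cos(5*t)/1681 + 240*sin(5*t)/1681.
General solution: x = 54*cos(5*t)/1681 + 240*sin(5*t)/1681 + C1*exp(4*t) + C2*t*exp(4*t).
Apply the initial conditions: x(0) = 54/1681 + C1 = -4 and x'(0) = 1200/1681 + C2 + 4*C1 = 1. Solving gives C1 = -6778/1681, C2 = 673/41.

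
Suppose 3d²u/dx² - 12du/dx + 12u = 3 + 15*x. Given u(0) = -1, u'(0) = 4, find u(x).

u = 3/2 - 5*exp(2*x)/2 + 5*x/4 + 31*x*exp(2*x)/4

Divide through by 3: u'' - 4u' + 4u = 1 + 5*x.
Characteristic equation r² - 4r + 4 = 0 has discriminant (-4)² - 4·(4) = 0, so r = 2 is a repeated root.
Hence u_h = (C1 + C2*x)*exp(2*x).
For the particular solution try u_p = A0 + A1*x. Substituting and matching coefficients of each power of x gives A0 = 3/2, A1 = 5/4, so u_p = 3/2 + 5*x/4.
General solution: u = 3/2 + 5*x/4 + C1*exp(2*x) + C2*x*exp(2*x).
Apply the initial conditions: u(0) = 3/2 + C1 = -1 and u'(0) = 5/4 + C2 + 2*C1 = 4. Solving gives C1 = -5/2, C2 = 31/4.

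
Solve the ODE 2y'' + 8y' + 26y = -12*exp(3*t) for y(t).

y = -3*exp(3*t)/17 + C1*cos(3*t)*exp(-2*t) + C2*exp(-2*t)*sin(3*t)

Divide through by 2: y'' + 4y' + 13y = -6*exp(3*t).
Characteristic equation r² + 4r + 13 = 0 has discriminant (4)² - 4·(13) = -36 < 0, so r = -2 ± 3i.
Hence y_h = C1*cos(3*t)*exp(-2*t) + C2*exp(-2*t)*sin(3*t).
Try y_p = A*exp(3*t). Substituting into the equation and dividing by exp(3*t) gives A = -3/17, so y_p = -3*exp(3*t)/17.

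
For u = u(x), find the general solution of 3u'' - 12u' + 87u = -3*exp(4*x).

Divide through by 3: u'' - 4u' + 29u = -exp(4*x).
Characteristic equation r² - 4r + 29 = 0 has discriminant (-4)² - 4·(29) = -100 < 0, so r = 2 ± 5i.
Hence u_h = C1*cos(5*x)*exp(2*x) + C2*exp(2*x)*sin(5*x).
Try u_p = A*exp(4*x). Substituting into the equation and dividing by exp(4*x) gives A = -1/29, so u_p = -exp(4*x)/29.

u = -exp(4*x)/29 + C1*cos(5*x)*exp(2*x) + C2*exp(2*x)*sin(5*x)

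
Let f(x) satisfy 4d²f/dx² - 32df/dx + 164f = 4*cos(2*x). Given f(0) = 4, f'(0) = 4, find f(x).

f = -16*sin(2*x)/1625 + 37*cos(2*x)/1625 - 3864*exp(4*x)*sin(5*x)/1625 + 6463*cos(5*x)*exp(4*x)/1625

Divide through by 4: f'' - 8f' + 41f = cos(2*x).
Characteristic equation r² - 8r + 41 = 0 has discriminant (-8)² - 4·(41) = -100 < 0, so r = 4 ± 5i.
Hence f_h = C1*cos(5*x)*exp(4*x) + C2*exp(4*x)*sin(5*x).
Try f_p = A*cos(2*x) + B*sin(2*x). Substituting and equating the coefficients of cos(2x) and sin(2x) gives A = 37/1625, B = -16/1625, so f_p = -16*sin(2*x)/1625 + 37*cos(2*x)/1625.
General solution: f = -16*sin(2*x)/1625 + 37*cos(2*x)/1625 + C1*cos(5*x)*exp(4*x) + C2*exp(4*x)*sin(5*x).
Apply the initial conditions: f(0) = 37/1625 + C1 = 4 and f'(0) = -32/1625 + 4*C1 + 5*C2 = 4. Solving gives C1 = 6463/1625, C2 = -3864/1625.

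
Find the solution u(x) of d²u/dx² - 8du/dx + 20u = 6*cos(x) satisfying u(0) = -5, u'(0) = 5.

u = -48*sin(x)/425 + 114*cos(x)/425 - 2239*cos(2*x)*exp(4*x)/425 + 11129*exp(4*x)*sin(2*x)/850

Characteristic equation r² - 8r + 20 = 0 has discriminant (-8)² - 4·(20) = -16 < 0, so r = 4 ± 2i.
Hence u_h = C1*cos(2*x)*exp(4*x) + C2*exp(4*x)*sin(2*x).
Try u_p = A*cos(x) + B*sin(x). Substituting and equating the coefficients of cos(x) and sin(x) gives A = 114/425, B = -48/425, so u_p = -48*sin(x)/425 + 114*cos(x)/425.
General solution: u = -48*sin(x)/425 + 114*cos(x)/425 + C1*cos(2*x)*exp(4*x) + C2*exp(4*x)*sin(2*x).
Apply the initial conditions: u(0) = 114/425 + C1 = -5 and u'(0) = -48/425 + 2*C2 + 4*C1 = 5. Solving gives C1 = -2239/425, C2 = 11129/850.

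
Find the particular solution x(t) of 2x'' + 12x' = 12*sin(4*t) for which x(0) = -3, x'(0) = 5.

x = -23/12 - 71*exp(-6*t)/78 - 9*cos(4*t)/52 - 3*sin(4*t)/26

Divide through by 2: x'' + 6x' = 6*sin(4*t).
Characteristic equation r² + 6r = 0 factors as (r + 6)r = 0, so r = -6, 0.
Hence x_h = C1*exp(-6*t) + C2.
Try x_p = A*cos(4*t) + B*sin(4*t). Substituting and equating the coefficients of cos(4t) and sin(4t) gives A = -9/52, B = -3/26, so x_p = -9*cos(4*t)/52 - 3*sin(4*t)/26.
General solution: x = C2 - 9*cos(4*t)/52 - 3*sin(4*t)/26 + C1*exp(-6*t).
Apply the initial conditions: x(0) = -9/52 + C1 + C2 = -3 and x'(0) = -6/13 - 6*C1 = 5. Solving gives C1 = -71/78, C2 = -23/12.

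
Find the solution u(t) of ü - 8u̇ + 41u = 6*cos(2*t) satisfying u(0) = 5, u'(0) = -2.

Characteristic equation r² - 8r + 41 = 0 has discriminant (-8)² - 4·(41) = -100 < 0, so r = 4 ± 5i.
Hence u_h = C1*cos(5*t)*exp(4*t) + C2*exp(4*t)*sin(5*t).
Try u_p = A*cos(2*t) + B*sin(2*t). Substituting and equating the coefficients of cos(2t) and sin(2t) gives A = 222/1625, B = -96/1625, so u_p = -96*sin(2*t)/1625 + 222*cos(2*t)/1625.
General solution: u = -96*sin(2*t)/1625 + 222*cos(2*t)/1625 + C1*cos(5*t)*exp(4*t) + C2*exp(4*t)*sin(5*t).
Apply the initial conditions: u(0) = 222/1625 + C1 = 5 and u'(0) = -192/1625 + 4*C1 + 5*C2 = -2. Solving gives C1 = 7903/1625, C2 = -6934/1625.

u = -96*sin(2*t)/1625 + 222*cos(2*t)/1625 - 6934*exp(4*t)*sin(5*t)/1625 + 7903*cos(5*t)*exp(4*t)/1625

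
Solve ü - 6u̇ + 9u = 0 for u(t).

Characteristic equation r² - 6r + 9 = 0 has discriminant (-6)² - 4·(9) = 0, so r = 3 is a repeated root.
Hence u_h = (C1 + C2*t)*exp(3*t).

u = C1*exp(3*t) + C2*t*exp(3*t)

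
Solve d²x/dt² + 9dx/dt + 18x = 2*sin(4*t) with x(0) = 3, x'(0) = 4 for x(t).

Characteristic equation r² + 9r + 18 = 0 factors as (r + 3)(r + 6) = 0, so r = -3, -6.
Hence x_h = C1*exp(-3*t) + C2*exp(-6*t).
Try x_p = A*cos(4*t) + B*sin(4*t). Substituting and equating the coefficients of cos(4t) and sin(4t) gives A = -18/325, B = 1/325, so x_p = -18*cos(4*t)/325 + sin(4*t)/325.
General solution: x = -18*cos(4*t)/325 + sin(4*t)/325 + C1*exp(-3*t) + C2*exp(-6*t).
Apply the initial conditions: x(0) = -18/325 + C1 + C2 = 3 and x'(0) = 4/325 - 6*C2 - 3*C1 = 4. Solving gives C1 = 186/25, C2 = -57/13.

x = -57*exp(-6*t)/13 - 18*cos(4*t)/325 + sin(4*t)/325 + 186*exp(-3*t)/25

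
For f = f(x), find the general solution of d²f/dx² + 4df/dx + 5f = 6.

Characteristic equation r² + 4r + 5 = 0 has discriminant (4)² - 4·(5) = -4 < 0, so r = -2 ± i.
Hence f_h = C1*cos(x)*exp(-2*x) + C2*exp(-2*x)*sin(x).
For the particular solution try f_p = A0. Substituting and matching coefficients of each power of x gives A0 = 6/5, so f_p = 6/5.

f = 6/5 + C1*cos(x)*exp(-2*x) + C2*exp(-2*x)*sin(x)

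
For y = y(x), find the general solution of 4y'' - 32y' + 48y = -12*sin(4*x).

y = -6*cos(4*x)/65 + 3*sin(4*x)/260 + C1*exp(2*x) + C2*exp(6*x)

Divide through by 4: y'' - 8y' + 12y = -3*sin(4*x).
Characteristic equation r² - 8r + 12 = 0 factors as (r - 2)(r - 6) = 0, so r = 2, 6.
Hence y_h = C1*exp(2*x) + C2*exp(6*x).
Try y_p = A*cos(4*x) + B*sin(4*x). Substituting and equating the coefficients of cos(4x) and sin(4x) gives A = -6/65, B = 3/260, so y_p = -6*cos(4*x)/65 + 3*sin(4*x)/260.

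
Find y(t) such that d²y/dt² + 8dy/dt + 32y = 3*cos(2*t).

Characteristic equation r² + 8r + 32 = 0 has discriminant (8)² - 4·(32) = -64 < 0, so r = -4 ± 4i.
Hence y_h = C1*cos(4*t)*exp(-4*t) + C2*exp(-4*t)*sin(4*t).
Try y_p = A*cos(2*t) + B*sin(2*t). Substituting and equating the coefficients of cos(2t) and sin(2t) gives A = 21/260, B = 3/65, so y_p = 3*sin(2*t)/65 + 21*cos(2*t)/260.

y = 3*sin(2*t)/65 + 21*cos(2*t)/260 + C1*cos(4*t)*exp(-4*t) + C2*exp(-4*t)*sin(4*t)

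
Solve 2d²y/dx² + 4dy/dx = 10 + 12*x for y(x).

Divide through by 2: y'' + 2y' = 5 + 6*x.
Characteristic equation r² + 2r = 0 factors as (r + 2)r = 0, so r = -2, 0.
Hence y_h = C1*exp(-2*x) + C2.
Since 0 is a characteristic root (multiplicity 1), multiply the polynomial trial by x: try y_p = x*(A0 + A1*x). Substituting and matching coefficients of each power of x gives A0 = 1, A1 = 3/2, so y_p = x + 3*x^2/2.

y = C2 + x + 3*x**2/2 + C1*exp(-2*x)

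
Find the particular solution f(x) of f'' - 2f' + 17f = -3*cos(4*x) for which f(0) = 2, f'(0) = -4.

Characteristic equation r² - 2r + 17 = 0 has discriminant (-2)² - 4·(17) = -64 < 0, so r = 1 ± 4i.
Hence f_h = C1*cos(4*x)*exp(x) + C2*exp(x)*sin(4*x).
Try f_p = A*cos(4*x) + B*sin(4*x). Substituting and equating the coefficients of cos(4x) and sin(4x) gives A = -3/65, B = 24/65, so f_p = -3*cos(4*x)/65 + 24*sin(4*x)/65.
General solution: f = -3*cos(4*x)/65 + 24*sin(4*x)/65 + C1*cos(4*x)*exp(x) + C2*exp(x)*sin(4*x).
Apply the initial conditions: f(0) = -3/65 + C1 = 2 and f'(0) = 96/65 + C1 + 4*C2 = -4. Solving gives C1 = 133/65, C2 = -489/260.

f = -3*cos(4*x)/65 + 24*sin(4*x)/65 - 489*exp(x)*sin(4*x)/260 + 133*cos(4*x)*exp(x)/65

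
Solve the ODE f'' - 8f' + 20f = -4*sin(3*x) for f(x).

Characteristic equation r² - 8r + 20 = 0 has discriminant (-8)² - 4·(20) = -16 < 0, so r = 4 ± 2i.
Hence f_h = C1*cos(2*x)*exp(4*x) + C2*exp(4*x)*sin(2*x).
Try f_p = A*cos(3*x) + B*sin(3*x). Substituting and equating the coefficients of cos(3x) and sin(3x) gives A = -96/697, B = -44/697, so f_p = -96*cos(3*x)/697 - 44*sin(3*x)/697.

f = -96*cos(3*x)/697 - 44*sin(3*x)/697 + C1*cos(2*x)*exp(4*x) + C2*exp(4*x)*sin(2*x)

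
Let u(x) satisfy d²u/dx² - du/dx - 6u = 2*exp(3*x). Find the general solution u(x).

Characteristic equation r² - r - 6 = 0 factors as (r - 3)(r + 2) = 0, so r = 3, -2.
Hence u_h = C1*exp(3*x) + C2*exp(-2*x).
Since exp(3*x) solves the homogeneous equation (r = 3 is a root of multiplicity 1), multiply the trial by x. Try u_p = A*x*exp(3*x). Substituting into the equation and dividing by exp(3*x) gives A = 2/5, so u_p = 2*x*exp(3*x)/5.

u = C1*exp(3*x) + C2*exp(-2*x) + 2*x*exp(3*x)/5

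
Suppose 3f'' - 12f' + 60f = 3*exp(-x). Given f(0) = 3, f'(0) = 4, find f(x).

f = exp(-x)/25 - 47*exp(2*x)*sin(4*x)/100 + 74*cos(4*x)*exp(2*x)/25

Divide through by 3: f'' - 4f' + 20f = exp(-x).
Characteristic equation r² - 4r + 20 = 0 has discriminant (-4)² - 4·(20) = -64 < 0, so r = 2 ± 4i.
Hence f_h = C1*cos(4*x)*exp(2*x) + C2*exp(2*x)*sin(4*x).
Try f_p = A*exp(-x). Substituting into the equation and dividing by exp(-x) gives A = 1/25, so f_p = exp(-x)/25.
General solution: f = exp(-x)/25 + C1*cos(4*x)*exp(2*x) + C2*exp(2*x)*sin(4*x).
Apply the initial conditions: f(0) = 1/25 + C1 = 3 and f'(0) = -1/25 + 2*C1 + 4*C2 = 4. Solving gives C1 = 74/25, C2 = -47/100.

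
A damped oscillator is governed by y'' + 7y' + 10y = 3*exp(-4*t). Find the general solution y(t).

y = -3*exp(-4*t)/2 + C1*exp(-5*t) + C2*exp(-2*t)

Characteristic equation r² + 7r + 10 = 0 factors as (r + 5)(r + 2) = 0, so r = -5, -2.
Hence y_h = C1*exp(-5*t) + C2*exp(-2*t).
Try y_p = A*exp(-4*t). Substituting into the equation and dividing by exp(-4*t) gives A = -3/2, so y_p = -3*exp(-4*t)/2.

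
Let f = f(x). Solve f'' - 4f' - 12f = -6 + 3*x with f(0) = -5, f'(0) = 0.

f = 7/12 - 135*exp(-2*x)/32 - 131*exp(6*x)/96 - x/4

Characteristic equation r² - 4r - 12 = 0 factors as (r - 6)(r + 2) = 0, so r = 6, -2.
Hence f_h = C1*exp(6*x) + C2*exp(-2*x).
For the particular solution try f_p = A0 + A1*x. Substituting and matching coefficients of each power of x gives A0 = 7/12, A1 = -1/4, so f_p = 7/12 - x/4.
General solution: f = 7/12 - x/4 + C1*exp(6*x) + C2*exp(-2*x).
Apply the initial conditions: f(0) = 7/12 + C1 + C2 = -5 and f'(0) = -1/4 - 2*C2 + 6*C1 = 0. Solving gives C1 = -131/96, C2 = -135/32.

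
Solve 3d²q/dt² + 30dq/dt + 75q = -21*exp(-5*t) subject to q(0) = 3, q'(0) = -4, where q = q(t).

Divide through by 3: q'' + 10q' + 25q = -7*exp(-5*t).
Characteristic equation r² + 10r + 25 = 0 has discriminant (10)² - 4·(25) = 0, so r = -5 is a repeated root.
Hence q_h = (C1 + C2*t)*exp(-5*t).
Since exp(-5*t) solves the homogeneous equation (r = -5 is a root of multiplicity 2), multiply the trial by t^2. Try q_p = A*t^2*exp(-5*t). Substituting into the equation and dividing by exp(-5*t) gives A = -7/2, so q_p = -7*t^2*exp(-5*t)/2.
General solution: q = C1*exp(-5*t) - 7*t^2*exp(-5*t)/2 + C2*t*exp(-5*t).
Apply the initial conditions: q(0) = C1 = 3 and q'(0) = C2 - 5*C1 = -4. Solving gives C1 = 3, C2 = 11.

q = 3*exp(-5*t) + 11*t*exp(-5*t) - 7*t**2*exp(-5*t)/2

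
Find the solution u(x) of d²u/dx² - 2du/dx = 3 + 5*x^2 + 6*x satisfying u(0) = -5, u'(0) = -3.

u = -45/8 - 17*x/4 - 11*x**2/4 - 5*x**3/6 + 5*exp(2*x)/8

Characteristic equation r² - 2r = 0 factors as (r - 2)r = 0, so r = 2, 0.
Hence u_h = C1*exp(2*x) + C2.
Since 0 is a characteristic root (multiplicity 1), multiply the polynomial trial by x: try u_p = x*(A0 + A1*x + A2*x^2). Substituting and matching coefficients of each power of x gives A0 = -17/4, A1 = -11/4, A2 = -5/6, so u_p = -17*x/4 - 11*x^2/4 - 5*x^3/6.
General solution: u = C2 - 17*x/4 - 11*x^2/4 - 5*x^3/6 + C1*exp(2*x).
Apply the initial conditions: u(0) = C1 + C2 = -5 and u'(0) = -17/4 + 2*C1 = -3. Solving gives C1 = 5/8, C2 = -45/8.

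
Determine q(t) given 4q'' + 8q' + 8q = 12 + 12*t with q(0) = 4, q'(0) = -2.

q = 3*t/2 + exp(-t)*sin(t)/2 + 4*cos(t)*exp(-t)

Divide through by 4: q'' + 2q' + 2q = 3 + 3*t.
Characteristic equation r² + 2r + 2 = 0 has discriminant (2)² - 4·(2) = -4 < 0, so r = -1 ± i.
Hence q_h = C1*cos(t)*exp(-t) + C2*exp(-t)*sin(t).
For the particular solution try q_p = A0 + A1*t. Substituting and matching coefficients of each power of t gives A0 = 0, A1 = 3/2, so q_p = 3*t/2.
General solution: q = 3*t/2 + C1*cos(t)*exp(-t) + C2*exp(-t)*sin(t).
Apply the initial conditions: q(0) = C1 = 4 and q'(0) = 3/2 + C2 - C1 = -2. Solving gives C1 = 4, C2 = 1/2.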